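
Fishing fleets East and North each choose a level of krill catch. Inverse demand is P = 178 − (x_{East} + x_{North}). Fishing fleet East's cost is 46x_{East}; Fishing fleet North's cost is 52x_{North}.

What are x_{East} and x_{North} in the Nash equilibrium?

46, 40

Fishing fleet East's profit: π = x_{East}(178 − (x_{East} + x_{North})) − 46x_{East}.
∂π/∂x_{East} = 132 − 2x_{East} − x_{North} = 0, so x_{East} = 66 − 0.5x_{North}.
By the same steps for North: x_{North} = 63 − 0.5x_{East}.
Solving the two reaction functions simultaneously: (1 − (−0.5)(−0.5))x_{East} = 66 − 0.5·63, so 0.75x_{East} = 34.5 and x_{East} = 46.
Then x_{North} = 63 − 0.5·46 = 40.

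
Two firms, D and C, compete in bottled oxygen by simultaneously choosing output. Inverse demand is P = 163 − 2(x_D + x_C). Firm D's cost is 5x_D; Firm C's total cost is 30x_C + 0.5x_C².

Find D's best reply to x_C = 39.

Firm D's profit: π = x_D(163 − 2(x_D + x_C)) − 5x_D.
∂π/∂x_D = 158 − 4x_D − 2x_C = 0, so x_D = 39.5 − 0.5x_C.
At x_C = 39: x_D = 39.5 − 0.5·39 = 20.

20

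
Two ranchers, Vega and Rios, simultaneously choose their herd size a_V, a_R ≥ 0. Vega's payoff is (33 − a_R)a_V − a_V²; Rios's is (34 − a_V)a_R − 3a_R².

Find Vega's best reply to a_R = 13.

10

Expanding Vega's payoff: 33a_V − a_Ra_V − a_V².
∂π/∂a_V = 33 − a_R − 2a_V = 0, so a_V = 16.5 − 0.5a_R.
At a_R = 13: a_V = 16.5 − 0.5·13 = 10.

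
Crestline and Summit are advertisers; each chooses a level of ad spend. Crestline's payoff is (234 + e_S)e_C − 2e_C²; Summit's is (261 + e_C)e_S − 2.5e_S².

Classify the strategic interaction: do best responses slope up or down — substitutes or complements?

strategic complements

Expanding Crestline's payoff: 234e_C + e_Se_C − 2e_C².
∂π/∂e_C = 234 + e_S − 4e_C = 0, so e_C = 58.5 + 0.25e_S.
The best-response slope de_C/de_S = 0.25 > 0: the reaction function is upward-sloping, so the choices are strategic complements.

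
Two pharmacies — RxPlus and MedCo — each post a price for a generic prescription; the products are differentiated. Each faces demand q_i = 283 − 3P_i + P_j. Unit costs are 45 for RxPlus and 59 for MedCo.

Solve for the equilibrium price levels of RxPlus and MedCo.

84.8, 90.8

RxPlus's profit: π = (P_{RxPlus} − 45)(283 − 3P_{RxPlus} + P_{MedCo}).
∂π/∂P_{RxPlus} = 418 − 6P_{RxPlus} + P_{MedCo} = 0 ⇒ P_{RxPlus} = 209/3 + (1/6)P_{MedCo}.
Similarly P_{MedCo} = 230/3 + (1/6)P_{RxPlus}.
Plugging P_{MedCo} into RxPlus's best response: P_{RxPlus} = 209/3 + (1/6)(230/3 + (1/6)P_{RxPlus}) ⇒ (35/36)P_{RxPlus} = 742/9, so P_{RxPlus} = 84.8.
Then P_{MedCo} = 230/3 + (1/6)·84.8 = 90.8.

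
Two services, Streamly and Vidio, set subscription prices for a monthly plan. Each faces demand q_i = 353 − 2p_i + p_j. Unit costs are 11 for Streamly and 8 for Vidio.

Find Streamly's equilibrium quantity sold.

227.2

Streamly's profit: π = (p_{Streamly} − 11)(353 − 2p_{Streamly} + p_{Vidio}).
∂π/∂p_{Streamly} = 375 − 4p_{Streamly} + p_{Vidio} = 0 ⇒ p_{Streamly} = 93.75 + 0.25p_{Vidio}.
Similarly p_{Vidio} = 92.25 + 0.25p_{Streamly}.
Plugging p_{Vidio} into Streamly's best response: p_{Streamly} = 93.75 + 0.25(92.25 + 0.25p_{Streamly}) ⇒ 0.9375p_{Streamly} = 116.8125, so p_{Streamly} = 124.6.
Then p_{Vidio} = 92.25 + 0.25·124.6 = 123.4.
q_{Streamly} = 353 − 2·124.6 + 123.4 = 227.2.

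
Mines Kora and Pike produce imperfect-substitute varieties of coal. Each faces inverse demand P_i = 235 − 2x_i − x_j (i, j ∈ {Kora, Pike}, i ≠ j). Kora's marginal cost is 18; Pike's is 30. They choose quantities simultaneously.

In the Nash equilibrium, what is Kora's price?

Mine Kora's profit: π = x_{Kora}(235 − 2x_{Kora} − x_{Pike}) − 18x_{Kora}.
∂π/∂x_{Kora} = 217 − 4x_{Kora} − x_{Pike} = 0 ⇒ x_{Kora} = 54.25 − 0.25x_{Pike}.
Similarly x_{Pike} = 51.25 − 0.25x_{Kora}.
Plugging x_{Pike} into Kora's best response: x_{Kora} = 54.25 − 0.25(51.25 − 0.25x_{Kora}) ⇒ 0.9375x_{Kora} = 41.4375, so x_{Kora} = 44.2.
Then x_{Pike} = 51.25 − 0.25·44.2 = 40.2.
P_{Kora} = 235 − 2·44.2 − 40.2 = 106.4.

106.4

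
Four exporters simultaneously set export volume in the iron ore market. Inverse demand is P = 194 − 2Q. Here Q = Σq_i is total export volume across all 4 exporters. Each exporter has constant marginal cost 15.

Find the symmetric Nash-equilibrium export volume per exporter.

A representative exporter's profit is π_i = q_i(194 − 2Q) − 15q_i, with Q = q_i + Σ_{j≠i} q_j.
First-order condition: 179 − 4q_i − 2Σ_{j≠i} q_j = 0.
With identical exporters, set every q_j = q: then 179 − 4q − 6q = 0, i.e. q = 179/10 = 17.9.

17.9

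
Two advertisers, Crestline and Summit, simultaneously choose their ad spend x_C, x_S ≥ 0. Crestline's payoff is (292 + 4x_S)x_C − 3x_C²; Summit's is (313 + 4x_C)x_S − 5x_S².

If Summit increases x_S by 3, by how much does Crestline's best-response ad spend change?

Expanding Crestline's payoff: 292x_C + 4x_Sx_C − 3x_C².
∂π/∂x_C = 292 + 4x_S − 6x_C = 0, so x_C = 146/3 + (2/3)x_S.
The reaction-function slope is 2/3, so a 3-unit rise in x_S moves x_C by 2/3 × 3 = 2. Crestline's best response rises — the actions are strategic complements.

2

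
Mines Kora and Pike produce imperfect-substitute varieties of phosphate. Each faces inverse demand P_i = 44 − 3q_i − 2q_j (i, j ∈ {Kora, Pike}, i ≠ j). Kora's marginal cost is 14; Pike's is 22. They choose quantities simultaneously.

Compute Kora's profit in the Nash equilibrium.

Mine Kora's profit: π = q_{Kora}(44 − 3q_{Kora} − 2q_{Pike}) − 14q_{Kora}.
∂π/∂q_{Kora} = 30 − 6q_{Kora} − 2q_{Pike} = 0 ⇒ q_{Kora} = 5 − (1/3)q_{Pike}.
Similarly q_{Pike} = 11/3 − (1/3)q_{Kora}.
Solving the two reaction functions simultaneously: (1 − (−1/3)(−1/3))q_{Kora} = 5 − (1/3)·(11/3), so (8/9)q_{Kora} = 34/9 and q_{Kora} = 4.25.
Then q_{Pike} = 11/3 − (1/3)·4.25 = 2.25.
P_{Kora} = 44 − 3·4.25 − 2·2.25 = 26.75.
Profit = (26.75 − 14)·4.25 = 54.1875.

54.1875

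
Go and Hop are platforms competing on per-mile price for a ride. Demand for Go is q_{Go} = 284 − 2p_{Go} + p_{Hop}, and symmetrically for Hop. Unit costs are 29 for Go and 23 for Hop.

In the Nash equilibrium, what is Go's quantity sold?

168.4

Go's profit: π = (p_{Go} − 29)(284 − 2p_{Go} + p_{Hop}).
∂π/∂p_{Go} = 342 − 4p_{Go} + p_{Hop} = 0 ⇒ p_{Go} = 85.5 + 0.25p_{Hop}.
Similarly p_{Hop} = 82.5 + 0.25p_{Go}.
Substituting the second reaction function into the first: p_{Go} = 85.5 + 0.25(82.5 + 0.25p_{Go}), which gives 0.9375p_{Go} = 106.125 ⇒ p_{Go} = 113.2.
Then p_{Hop} = 82.5 + 0.25·113.2 = 110.8.
q_{Go} = 284 − 2·113.2 + 110.8 = 168.4.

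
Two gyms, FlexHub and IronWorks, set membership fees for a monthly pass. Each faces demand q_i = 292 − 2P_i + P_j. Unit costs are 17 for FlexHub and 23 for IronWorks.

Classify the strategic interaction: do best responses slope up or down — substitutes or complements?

strategic complements

FlexHub's profit: π = (P_{FlexHub} − 17)(292 − 2P_{FlexHub} + P_{IronWorks}).
∂π/∂P_{FlexHub} = 326 − 4P_{FlexHub} + P_{IronWorks} = 0 ⇒ P_{FlexHub} = 81.5 + 0.25P_{IronWorks}.
The best-response slope dP_{FlexHub}/dP_{IronWorks} = 0.25 > 0: the reaction function is upward-sloping, so the choices are strategic complements.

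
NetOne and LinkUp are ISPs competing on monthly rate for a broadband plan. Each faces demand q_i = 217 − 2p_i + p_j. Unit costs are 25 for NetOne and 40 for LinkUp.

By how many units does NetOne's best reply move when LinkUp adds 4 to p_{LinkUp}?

1

NetOne's profit: π = (p_{NetOne} − 25)(217 − 2p_{NetOne} + p_{LinkUp}).
∂π/∂p_{NetOne} = 267 − 4p_{NetOne} + p_{LinkUp} = 0 ⇒ p_{NetOne} = 66.75 + 0.25p_{LinkUp}.
The reaction-function slope is 0.25, so a 4-unit rise in p_{LinkUp} moves p_{NetOne} by 0.25 × 4 = 1. NetOne's best response rises — the actions are strategic complements.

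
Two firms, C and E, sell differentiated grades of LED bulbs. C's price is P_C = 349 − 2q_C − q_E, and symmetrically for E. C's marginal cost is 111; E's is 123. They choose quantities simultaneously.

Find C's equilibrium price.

Firm C's profit: π = q_C(349 − 2q_C − q_E) − 111q_C.
∂π/∂q_C = 238 − 4q_C − q_E = 0 ⇒ q_C = 59.5 − 0.25q_E.
Similarly q_E = 56.5 − 0.25q_C.
Substituting the second reaction function into the first: q_C = 59.5 − 0.25(56.5 − 0.25q_C), which gives 0.9375q_C = 45.375 ⇒ q_C = 48.4.
Then q_E = 56.5 − 0.25·48.4 = 44.4.
P_C = 349 − 2·48.4 − 44.4 = 207.8.

207.8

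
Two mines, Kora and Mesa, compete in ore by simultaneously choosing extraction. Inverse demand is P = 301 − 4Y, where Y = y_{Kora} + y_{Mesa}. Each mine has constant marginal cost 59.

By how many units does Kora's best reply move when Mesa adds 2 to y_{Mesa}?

Mine Kora's profit: π = y_{Kora}(301 − 4(y_{Kora} + y_{Mesa})) − 59y_{Kora}.
∂π/∂y_{Kora} = 242 − 8y_{Kora} − 4y_{Mesa} = 0, so y_{Kora} = 30.25 − 0.5y_{Mesa}.
The reaction-function slope is −0.5, so a 2-unit rise in y_{Mesa} moves y_{Kora} by −0.5 × 2 = −1. Kora's best response falls — the actions are strategic substitutes.

-1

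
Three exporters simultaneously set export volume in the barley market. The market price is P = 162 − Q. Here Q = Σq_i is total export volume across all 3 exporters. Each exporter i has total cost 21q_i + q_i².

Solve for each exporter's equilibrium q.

23.5

A representative exporter's profit is π_i = q_i(162 − Q) − 21q_i − q_i², with Q = q_i + Σ_{j≠i} q_j.
First-order condition: 141 − 4q_i − Σ_{j≠i} q_j = 0.
With identical exporters, set every q_j = q: then 141 − 4q − 2q = 0, i.e. q = 141/6 = 23.5.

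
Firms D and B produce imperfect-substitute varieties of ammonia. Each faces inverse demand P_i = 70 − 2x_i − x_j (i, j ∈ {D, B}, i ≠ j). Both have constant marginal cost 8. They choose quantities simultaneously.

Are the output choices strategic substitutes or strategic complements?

Firm D's profit: π = x_D(70 − 2x_D − x_B) − 8x_D.
∂π/∂x_D = 62 − 4x_D − x_B = 0 ⇒ x_D = 15.5 − 0.25x_B.
The best-response slope dx_D/dx_B = −0.25 < 0: the reaction function is downward-sloping, so the choices are strategic substitutes.

strategic substitutes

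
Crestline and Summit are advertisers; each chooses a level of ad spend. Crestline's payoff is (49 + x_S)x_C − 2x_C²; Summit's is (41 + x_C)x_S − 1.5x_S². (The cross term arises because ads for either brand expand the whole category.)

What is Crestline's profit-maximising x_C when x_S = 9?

Expanding Crestline's payoff: 49x_C + x_Sx_C − 2x_C².
∂π/∂x_C = 49 + x_S − 4x_C = 0, so x_C = 12.25 + 0.25x_S.
At x_S = 9: x_C = 12.25 + 0.25·9 = 14.5.

14.5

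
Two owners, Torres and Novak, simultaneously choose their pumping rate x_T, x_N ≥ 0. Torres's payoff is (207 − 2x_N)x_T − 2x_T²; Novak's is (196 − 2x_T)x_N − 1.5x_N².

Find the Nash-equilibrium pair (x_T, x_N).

28.625, 46.25

Expanding Torres's payoff: 207x_T − 2x_Nx_T − 2x_T².
∂π/∂x_T = 207 − 2x_N − 4x_T = 0, so x_T = 51.75 − 0.5x_N.
Likewise for Novak: x_N = 196/3 − (2/3)x_T.
Substituting the second reaction function into the first: x_T = 51.75 − 0.5(196/3 − (2/3)x_T), which gives (2/3)x_T = 229/12 ⇒ x_T = 28.625.
Then x_N = 196/3 − (2/3)·28.625 = 46.25.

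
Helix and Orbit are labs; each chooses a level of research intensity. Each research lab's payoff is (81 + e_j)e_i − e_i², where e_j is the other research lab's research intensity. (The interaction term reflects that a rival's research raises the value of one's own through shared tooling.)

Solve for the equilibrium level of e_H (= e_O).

81

Helix's payoff is (81 + e_O)e_H − e_H².
∂π/∂e_H = 81 + e_O − 2e_H = 0, so e_H = 40.5 + 0.5e_O.
Setting e_H = e_O in the reaction function: e_H = 40.5 + 0.5e_H, so e_H = 40.5 / 0.5 = 81.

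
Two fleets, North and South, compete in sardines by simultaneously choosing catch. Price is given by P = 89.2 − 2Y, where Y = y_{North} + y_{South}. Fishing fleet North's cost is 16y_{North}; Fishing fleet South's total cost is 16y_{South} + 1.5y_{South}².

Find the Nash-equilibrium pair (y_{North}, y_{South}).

Fishing fleet North's profit: π = y_{North}(89.2 − 2(y_{North} + y_{South})) − 16y_{North}.
∂π/∂y_{North} = 73.2 − 4y_{North} − 2y_{South} = 0, so y_{North} = 18.3 − 0.5y_{South}.
For South: ∂π/∂y_{South} = 73.2 − 7y_{South} − 2y_{North} = 0 ⇒ y_{South} = 366/35 − (2/7)y_{North}.
Substituting the second reaction function into the first: y_{North} = 18.3 − 0.5(366/35 − (2/7)y_{North}), which gives (6/7)y_{North} = 183/14 ⇒ y_{North} = 15.25.
Then y_{South} = 366/35 − (2/7)·15.25 = 6.1.

15.25, 6.1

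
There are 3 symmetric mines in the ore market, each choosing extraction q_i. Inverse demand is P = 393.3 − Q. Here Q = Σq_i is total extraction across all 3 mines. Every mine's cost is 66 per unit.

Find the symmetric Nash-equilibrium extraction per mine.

81.825

A representative mine's profit is π_i = q_i(393.3 − Q) − 66q_i, with Q = q_i + Σ_{j≠i} q_j.
First-order condition: 327.3 − 2q_i − Σ_{j≠i} q_j = 0.
Imposing symmetry (q_j = q for all j) turns Σ_{j≠i} q_j into 2q, so 327.3 = 4q and q = 81.825.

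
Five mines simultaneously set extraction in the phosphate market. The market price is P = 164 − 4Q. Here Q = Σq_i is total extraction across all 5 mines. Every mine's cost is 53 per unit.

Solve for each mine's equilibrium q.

A representative mine's profit is π_i = q_i(164 − 4Q) − 53q_i, with Q = q_i + Σ_{j≠i} q_j.
First-order condition: 111 − 8q_i − 4Σ_{j≠i} q_j = 0.
With identical mines, set every q_j = q: then 111 − 8q − 16q = 0, i.e. q = 111/24 = 4.625.

4.625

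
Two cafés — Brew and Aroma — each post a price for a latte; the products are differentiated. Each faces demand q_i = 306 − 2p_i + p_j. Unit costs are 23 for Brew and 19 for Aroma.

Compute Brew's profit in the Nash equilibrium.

17596.88

Brew's profit: π = (p_{Brew} − 23)(306 − 2p_{Brew} + p_{Aroma}).
∂π/∂p_{Brew} = 352 − 4p_{Brew} + p_{Aroma} = 0 ⇒ p_{Brew} = 88 + 0.25p_{Aroma}.
Similarly p_{Aroma} = 86 + 0.25p_{Brew}.
Substituting the second reaction function into the first: p_{Brew} = 88 + 0.25(86 + 0.25p_{Brew}), which gives 0.9375p_{Brew} = 109.5 ⇒ p_{Brew} = 116.8.
Then p_{Aroma} = 86 + 0.25·116.8 = 115.2.
q_{Brew} = 306 − 2·116.8 + 115.2 = 187.6.
Profit = (116.8 − 23)·187.6 = 17596.88.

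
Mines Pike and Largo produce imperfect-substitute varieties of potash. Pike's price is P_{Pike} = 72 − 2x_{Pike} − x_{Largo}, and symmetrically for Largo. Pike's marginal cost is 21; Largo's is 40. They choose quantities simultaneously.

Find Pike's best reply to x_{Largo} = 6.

11.25

Mine Pike's profit: π = x_{Pike}(72 − 2x_{Pike} − x_{Largo}) − 21x_{Pike}.
∂π/∂x_{Pike} = 51 − 4x_{Pike} − x_{Largo} = 0 ⇒ x_{Pike} = 12.75 − 0.25x_{Largo}.
At x_{Largo} = 6: x_{Pike} = 12.75 − 0.25·6 = 11.25.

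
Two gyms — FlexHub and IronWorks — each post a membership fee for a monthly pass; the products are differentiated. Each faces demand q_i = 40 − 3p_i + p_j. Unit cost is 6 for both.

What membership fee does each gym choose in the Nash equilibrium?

FlexHub's profit: π = (p_{FlexHub} − 6)(40 − 3p_{FlexHub} + p_{IronWorks}).
∂π/∂p_{FlexHub} = 58 − 6p_{FlexHub} + p_{IronWorks} = 0 ⇒ p_{FlexHub} = 29/3 + (1/6)p_{IronWorks}.
By symmetry p_{IronWorks} = p_{FlexHub}; substituting into the reaction function, (5/6)p_{FlexHub} = 29/3 and p_{FlexHub} = 11.6.

11.6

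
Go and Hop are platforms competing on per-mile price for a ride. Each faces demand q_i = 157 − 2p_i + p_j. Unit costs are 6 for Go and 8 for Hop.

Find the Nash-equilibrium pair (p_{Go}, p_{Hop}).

Go's profit: π = (p_{Go} − 6)(157 − 2p_{Go} + p_{Hop}).
∂π/∂p_{Go} = 169 − 4p_{Go} + p_{Hop} = 0 ⇒ p_{Go} = 42.25 + 0.25p_{Hop}.
Similarly p_{Hop} = 43.25 + 0.25p_{Go}.
Plugging p_{Hop} into Go's best response: p_{Go} = 42.25 + 0.25(43.25 + 0.25p_{Go}) ⇒ 0.9375p_{Go} = 53.0625, so p_{Go} = 56.6.
Then p_{Hop} = 43.25 + 0.25·56.6 = 57.4.

56.6, 57.4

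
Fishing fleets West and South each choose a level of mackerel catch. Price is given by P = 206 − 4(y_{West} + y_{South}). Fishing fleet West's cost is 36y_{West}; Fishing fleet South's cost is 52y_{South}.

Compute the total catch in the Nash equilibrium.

Fishing fleet West's profit: π = y_{West}(206 − 4(y_{West} + y_{South})) − 36y_{West}.
∂π/∂y_{West} = 170 − 8y_{West} − 4y_{South} = 0, so y_{West} = 21.25 − 0.5y_{South}.
By the same steps for South: y_{South} = 19.25 − 0.5y_{West}.
Substituting the second reaction function into the first: y_{West} = 21.25 − 0.5(19.25 − 0.5y_{West}), which gives 0.75y_{West} = 11.625 ⇒ y_{West} = 15.5.
Then y_{South} = 19.25 − 0.5·15.5 = 11.5.
Total catch: 15.5 + 11.5 = 27.

27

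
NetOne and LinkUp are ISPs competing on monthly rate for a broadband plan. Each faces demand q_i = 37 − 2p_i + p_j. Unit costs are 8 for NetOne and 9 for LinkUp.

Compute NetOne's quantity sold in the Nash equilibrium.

19.6

NetOne's profit: π = (p_{NetOne} − 8)(37 − 2p_{NetOne} + p_{LinkUp}).
∂π/∂p_{NetOne} = 53 − 4p_{NetOne} + p_{LinkUp} = 0 ⇒ p_{NetOne} = 13.25 + 0.25p_{LinkUp}.
Similarly p_{LinkUp} = 13.75 + 0.25p_{NetOne}.
Solving the two reaction functions simultaneously: (1 − (0.25)(0.25))p_{NetOne} = 13.25 + 0.25·13.75, so 0.9375p_{NetOne} = 16.6875 and p_{NetOne} = 17.8.
Then p_{LinkUp} = 13.75 + 0.25·17.8 = 18.2.
q_{NetOne} = 37 − 2·17.8 + 18.2 = 19.6.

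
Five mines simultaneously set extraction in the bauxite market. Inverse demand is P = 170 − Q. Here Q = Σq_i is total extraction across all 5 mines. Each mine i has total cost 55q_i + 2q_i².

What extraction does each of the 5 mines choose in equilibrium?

11.5

A representative mine's profit is π_i = q_i(170 − Q) − 55q_i − 2q_i², with Q = q_i + Σ_{j≠i} q_j.
First-order condition: 115 − 6q_i − Σ_{j≠i} q_j = 0.
Imposing symmetry (q_j = q for all j) turns Σ_{j≠i} q_j into 4q, so 115 = 10q and q = 11.5.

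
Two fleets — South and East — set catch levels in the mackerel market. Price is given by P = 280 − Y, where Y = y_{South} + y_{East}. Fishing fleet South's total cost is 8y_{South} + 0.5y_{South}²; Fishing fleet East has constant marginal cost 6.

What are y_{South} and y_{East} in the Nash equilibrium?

Fishing fleet South's profit: π = y_{South}(280 − (y_{South} + y_{East})) − 8y_{South} − 0.5y_{South}².
∂π/∂y_{South} = 272 − 3y_{South} − y_{East} = 0, so y_{South} = 272/3 − (1/3)y_{East}.
For East: ∂π/∂y_{East} = 274 − 2y_{East} − y_{South} = 0 ⇒ y_{East} = 137 − 0.5y_{South}.
Plugging y_{East} into South's best response: y_{South} = 272/3 − (1/3)(137 − 0.5y_{South}) ⇒ (5/6)y_{South} = 45, so y_{South} = 54.
Then y_{East} = 137 − 0.5·54 = 110.

54, 110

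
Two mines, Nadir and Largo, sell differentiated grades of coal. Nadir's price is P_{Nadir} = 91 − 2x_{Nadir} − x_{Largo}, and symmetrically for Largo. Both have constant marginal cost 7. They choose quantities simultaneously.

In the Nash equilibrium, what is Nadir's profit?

Mine Nadir's profit: π = x_{Nadir}(91 − 2x_{Nadir} − x_{Largo}) − 7x_{Nadir}.
∂π/∂x_{Nadir} = 84 − 4x_{Nadir} − x_{Largo} = 0 ⇒ x_{Nadir} = 21 − 0.25x_{Largo}.
By symmetry x_{Largo} = x_{Nadir}; substituting into the reaction function, 1.25x_{Nadir} = 21 and x_{Nadir} = 16.8.
P_{Nadir} = 91 − 2·16.8 − 16.8 = 40.6.
Profit = (40.6 − 7)·16.8 = 564.48.

564.48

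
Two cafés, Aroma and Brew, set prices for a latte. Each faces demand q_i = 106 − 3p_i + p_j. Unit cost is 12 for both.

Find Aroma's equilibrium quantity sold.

49.2

Aroma's profit: π = (p_{Aroma} − 12)(106 − 3p_{Aroma} + p_{Brew}).
∂π/∂p_{Aroma} = 142 − 6p_{Aroma} + p_{Brew} = 0 ⇒ p_{Aroma} = 71/3 + (1/6)p_{Brew}.
By symmetry p_{Brew} = p_{Aroma}; substituting into the reaction function, (5/6)p_{Aroma} = 71/3 and p_{Aroma} = 28.4.
q_{Aroma} = 106 − 3·28.4 + 28.4 = 49.2.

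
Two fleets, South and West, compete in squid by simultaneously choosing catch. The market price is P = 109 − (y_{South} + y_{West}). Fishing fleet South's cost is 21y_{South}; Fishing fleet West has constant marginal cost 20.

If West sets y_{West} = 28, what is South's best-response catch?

30

Fishing fleet South's profit: π = y_{South}(109 − (y_{South} + y_{West})) − 21y_{South}.
∂π/∂y_{South} = 88 − 2y_{South} − y_{West} = 0, so y_{South} = 44 − 0.5y_{West}.
At y_{West} = 28: y_{South} = 44 − 0.5·28 = 30.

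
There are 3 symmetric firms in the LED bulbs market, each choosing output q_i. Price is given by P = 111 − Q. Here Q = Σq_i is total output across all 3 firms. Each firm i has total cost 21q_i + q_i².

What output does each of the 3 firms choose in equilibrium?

15

A representative firm's profit is π_i = q_i(111 − Q) − 21q_i − q_i², with Q = q_i + Σ_{j≠i} q_j.
First-order condition: 90 − 4q_i − Σ_{j≠i} q_j = 0.
Imposing symmetry (q_j = q for all j) turns Σ_{j≠i} q_j into 2q, so 90 = 6q and q = 15.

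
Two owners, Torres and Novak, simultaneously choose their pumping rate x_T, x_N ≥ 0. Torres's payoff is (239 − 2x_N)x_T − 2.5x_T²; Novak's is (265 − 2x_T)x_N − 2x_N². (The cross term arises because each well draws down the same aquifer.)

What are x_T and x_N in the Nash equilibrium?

Expanding Torres's payoff: 239x_T − 2x_Nx_T − 2.5x_T².
∂π/∂x_T = 239 − 2x_N − 5x_T = 0, so x_T = 47.8 − 0.4x_N.
Likewise for Novak: x_N = 66.25 − 0.5x_T.
Solving the two reaction functions simultaneously: (1 − (−0.4)(−0.5))x_T = 47.8 − 0.4·66.25, so 0.8x_T = 21.3 and x_T = 26.625.
Then x_N = 66.25 − 0.5·26.625 = 52.9375.

26.625, 52.9375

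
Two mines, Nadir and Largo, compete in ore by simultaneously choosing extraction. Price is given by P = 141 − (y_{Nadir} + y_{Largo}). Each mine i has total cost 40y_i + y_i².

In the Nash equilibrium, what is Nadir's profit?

816.08

Mine Nadir's profit: π = y_{Nadir}(141 − (y_{Nadir} + y_{Largo})) − 40y_{Nadir} − y_{Nadir}².
∂π/∂y_{Nadir} = 101 − 4y_{Nadir} − y_{Largo} = 0, so y_{Nadir} = 25.25 − 0.25y_{Largo}.
By symmetry y_{Largo} = y_{Nadir}; substituting into the reaction function, 1.25y_{Nadir} = 25.25 and y_{Nadir} = 20.2.
Price P = 141 − 40.4 = 100.6.
Nadir's profit: (100.6 − 40)·20.2 − (20.2)² = 816.08.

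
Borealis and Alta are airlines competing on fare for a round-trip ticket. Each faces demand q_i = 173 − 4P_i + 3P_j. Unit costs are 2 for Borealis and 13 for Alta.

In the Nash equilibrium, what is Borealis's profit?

Borealis's profit: π = (P_{Borealis} − 2)(173 − 4P_{Borealis} + 3P_{Alta}).
∂π/∂P_{Borealis} = 181 − 8P_{Borealis} + 3P_{Alta} = 0 ⇒ P_{Borealis} = 22.625 + 0.375P_{Alta}.
Similarly P_{Alta} = 28.125 + 0.375P_{Borealis}.
Plugging P_{Alta} into Borealis's best response: P_{Borealis} = 22.625 + 0.375(28.125 + 0.375P_{Borealis}) ⇒ (55/64)P_{Borealis} = 2123/64, so P_{Borealis} = 38.6.
Then P_{Alta} = 28.125 + 0.375·38.6 = 42.6.
q_{Borealis} = 173 − 4·38.6 + 3·42.6 = 146.4.
Profit = (38.6 − 2)·146.4 = 5358.24.

5358.24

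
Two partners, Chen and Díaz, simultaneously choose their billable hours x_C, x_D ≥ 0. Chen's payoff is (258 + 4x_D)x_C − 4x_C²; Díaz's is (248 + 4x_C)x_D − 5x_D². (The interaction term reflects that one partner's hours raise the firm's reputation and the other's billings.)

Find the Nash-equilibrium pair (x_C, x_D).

55.8125, 47.125

Expanding Chen's payoff: 258x_C + 4x_Dx_C − 4x_C².
∂π/∂x_C = 258 + 4x_D − 8x_C = 0, so x_C = 32.25 + 0.5x_D.
Likewise for Díaz: x_D = 24.8 + 0.4x_C.
Substituting the second reaction function into the first: x_C = 32.25 + 0.5(24.8 + 0.4x_C), which gives 0.8x_C = 44.65 ⇒ x_C = 55.8125.
Then x_D = 24.8 + 0.4·55.8125 = 47.125.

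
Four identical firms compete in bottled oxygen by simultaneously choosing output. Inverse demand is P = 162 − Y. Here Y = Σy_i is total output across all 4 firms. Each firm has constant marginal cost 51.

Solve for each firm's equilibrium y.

22.2

A representative firm's profit is π_i = y_i(162 − Y) − 51y_i, with Y = y_i + Σ_{j≠i} y_j.
First-order condition: 111 − 2y_i − Σ_{j≠i} y_j = 0.
With identical firms, set every y_j = y: then 111 − 2y − 3y = 0, i.e. y = 111/5 = 22.2.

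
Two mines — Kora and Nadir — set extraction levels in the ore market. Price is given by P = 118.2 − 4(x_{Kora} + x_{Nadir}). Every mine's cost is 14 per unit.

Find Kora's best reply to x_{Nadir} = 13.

Mine Kora's profit: π = x_{Kora}(118.2 − 4(x_{Kora} + x_{Nadir})) − 14x_{Kora}.
∂π/∂x_{Kora} = 104.2 − 8x_{Kora} − 4x_{Nadir} = 0, so x_{Kora} = 13.025 − 0.5x_{Nadir}.
At x_{Nadir} = 13: x_{Kora} = 13.025 − 0.5·13 = 6.525.

6.525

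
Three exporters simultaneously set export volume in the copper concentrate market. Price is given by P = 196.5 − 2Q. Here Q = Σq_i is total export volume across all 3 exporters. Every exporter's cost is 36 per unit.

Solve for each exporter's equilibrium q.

20.0625

A representative exporter's profit is π_i = q_i(196.5 − 2Q) − 36q_i, with Q = q_i + Σ_{j≠i} q_j.
First-order condition: 160.5 − 4q_i − 2Σ_{j≠i} q_j = 0.
Imposing symmetry (q_j = q for all j) turns Σ_{j≠i} q_j into 2q, so 160.5 = 8q and q = 20.0625.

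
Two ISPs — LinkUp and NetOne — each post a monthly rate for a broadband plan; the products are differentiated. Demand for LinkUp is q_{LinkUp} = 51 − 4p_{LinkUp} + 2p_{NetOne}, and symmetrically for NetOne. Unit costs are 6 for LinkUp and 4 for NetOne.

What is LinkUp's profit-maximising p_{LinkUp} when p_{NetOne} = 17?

LinkUp's profit: π = (p_{LinkUp} − 6)(51 − 4p_{LinkUp} + 2p_{NetOne}).
∂π/∂p_{LinkUp} = 75 − 8p_{LinkUp} + 2p_{NetOne} = 0 ⇒ p_{LinkUp} = 9.375 + 0.25p_{NetOne}.
At p_{NetOne} = 17: p_{LinkUp} = 9.375 + 0.25·17 = 13.625.

13.625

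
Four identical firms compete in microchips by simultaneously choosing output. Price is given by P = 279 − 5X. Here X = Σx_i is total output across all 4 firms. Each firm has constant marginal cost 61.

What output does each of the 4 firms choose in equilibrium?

A representative firm's profit is π_i = x_i(279 − 5X) − 61x_i, with X = x_i + Σ_{j≠i} x_j.
First-order condition: 218 − 10x_i − 5Σ_{j≠i} x_j = 0.
Imposing symmetry (x_j = x for all j) turns Σ_{j≠i} x_j into 3x, so 218 = 25x and x = 8.72.

8.72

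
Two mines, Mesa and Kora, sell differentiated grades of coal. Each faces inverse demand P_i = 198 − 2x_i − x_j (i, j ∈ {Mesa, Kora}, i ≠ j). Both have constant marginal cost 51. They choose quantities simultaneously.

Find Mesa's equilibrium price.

109.8

Mine Mesa's profit: π = x_{Mesa}(198 − 2x_{Mesa} − x_{Kora}) − 51x_{Mesa}.
∂π/∂x_{Mesa} = 147 − 4x_{Mesa} − x_{Kora} = 0 ⇒ x_{Mesa} = 36.75 − 0.25x_{Kora}.
By symmetry x_{Kora} = x_{Mesa}; substituting into the reaction function, 1.25x_{Mesa} = 36.75 and x_{Mesa} = 29.4.
P_{Mesa} = 198 − 2·29.4 − 29.4 = 109.8.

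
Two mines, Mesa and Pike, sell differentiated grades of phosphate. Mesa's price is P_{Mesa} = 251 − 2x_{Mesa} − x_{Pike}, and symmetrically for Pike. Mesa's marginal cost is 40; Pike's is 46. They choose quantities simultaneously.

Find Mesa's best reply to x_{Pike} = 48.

40.75

Mine Mesa's profit: π = x_{Mesa}(251 − 2x_{Mesa} − x_{Pike}) − 40x_{Mesa}.
∂π/∂x_{Mesa} = 211 − 4x_{Mesa} − x_{Pike} = 0 ⇒ x_{Mesa} = 52.75 − 0.25x_{Pike}.
At x_{Pike} = 48: x_{Mesa} = 52.75 − 0.25·48 = 40.75.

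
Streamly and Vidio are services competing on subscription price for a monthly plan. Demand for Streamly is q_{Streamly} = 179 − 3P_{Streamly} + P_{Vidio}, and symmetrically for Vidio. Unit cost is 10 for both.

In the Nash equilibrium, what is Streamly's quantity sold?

95.4

Streamly's profit: π = (P_{Streamly} − 10)(179 − 3P_{Streamly} + P_{Vidio}).
∂π/∂P_{Streamly} = 209 − 6P_{Streamly} + P_{Vidio} = 0 ⇒ P_{Streamly} = 209/6 + (1/6)P_{Vidio}.
By symmetry P_{Vidio} = P_{Streamly}; substituting into the reaction function, (5/6)P_{Streamly} = 209/6 and P_{Streamly} = 41.8.
q_{Streamly} = 179 − 3·41.8 + 41.8 = 95.4.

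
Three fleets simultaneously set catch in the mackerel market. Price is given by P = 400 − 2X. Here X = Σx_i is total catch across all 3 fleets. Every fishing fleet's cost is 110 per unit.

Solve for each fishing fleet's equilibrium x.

36.25

A representative fishing fleet's profit is π_i = x_i(400 − 2X) − 110x_i, with X = x_i + Σ_{j≠i} x_j.
First-order condition: 290 − 4x_i − 2Σ_{j≠i} x_j = 0.
Imposing symmetry (x_j = x for all j) turns Σ_{j≠i} x_j into 2x, so 290 = 8x and x = 36.25.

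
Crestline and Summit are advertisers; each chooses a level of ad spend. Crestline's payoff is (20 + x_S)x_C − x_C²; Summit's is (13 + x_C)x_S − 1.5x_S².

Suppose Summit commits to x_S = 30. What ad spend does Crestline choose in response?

Expanding Crestline's payoff: 20x_C + x_Sx_C − x_C².
∂π/∂x_C = 20 + x_S − 2x_C = 0, so x_C = 10 + 0.5x_S.
At x_S = 30: x_C = 10 + 0.5·30 = 25.

25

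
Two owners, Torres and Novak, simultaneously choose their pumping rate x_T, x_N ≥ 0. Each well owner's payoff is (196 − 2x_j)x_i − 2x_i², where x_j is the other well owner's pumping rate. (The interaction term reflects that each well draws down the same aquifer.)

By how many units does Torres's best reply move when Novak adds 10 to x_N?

Torres's payoff is (196 − 2x_N)x_T − 2x_T².
∂π/∂x_T = 196 − 2x_N − 4x_T = 0, so x_T = 49 − 0.5x_N.
The reaction-function slope is −0.5, so a 10-unit rise in x_N moves x_T by −0.5 × 10 = −5. Torres's best response falls — the actions are strategic substitutes.

-5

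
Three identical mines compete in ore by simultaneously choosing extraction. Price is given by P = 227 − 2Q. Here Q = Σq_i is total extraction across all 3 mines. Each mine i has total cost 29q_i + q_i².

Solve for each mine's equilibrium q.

19.8

A representative mine's profit is π_i = q_i(227 − 2Q) − 29q_i − q_i², with Q = q_i + Σ_{j≠i} q_j.
First-order condition: 198 − 6q_i − 2Σ_{j≠i} q_j = 0.
In a symmetric equilibrium every mine chooses the same q, so Σ_{j≠i} q_j = 2q. The condition becomes 198 − 10q = 0, giving q = 198/10 = 19.8.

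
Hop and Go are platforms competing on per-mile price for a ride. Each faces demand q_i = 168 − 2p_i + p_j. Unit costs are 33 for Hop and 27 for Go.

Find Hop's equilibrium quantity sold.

Hop's profit: π = (p_{Hop} − 33)(168 − 2p_{Hop} + p_{Go}).
∂π/∂p_{Hop} = 234 − 4p_{Hop} + p_{Go} = 0 ⇒ p_{Hop} = 58.5 + 0.25p_{Go}.
Similarly p_{Go} = 55.5 + 0.25p_{Hop}.
Plugging p_{Go} into Hop's best response: p_{Hop} = 58.5 + 0.25(55.5 + 0.25p_{Hop}) ⇒ 0.9375p_{Hop} = 72.375, so p_{Hop} = 77.2.
Then p_{Go} = 55.5 + 0.25·77.2 = 74.8.
q_{Hop} = 168 − 2·77.2 + 74.8 = 88.4.

88.4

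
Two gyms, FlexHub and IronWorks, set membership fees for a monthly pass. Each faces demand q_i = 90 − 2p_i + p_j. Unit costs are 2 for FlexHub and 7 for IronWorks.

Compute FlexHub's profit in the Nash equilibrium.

FlexHub's profit: π = (p_{FlexHub} − 2)(90 − 2p_{FlexHub} + p_{IronWorks}).
∂π/∂p_{FlexHub} = 94 − 4p_{FlexHub} + p_{IronWorks} = 0 ⇒ p_{FlexHub} = 23.5 + 0.25p_{IronWorks}.
Similarly p_{IronWorks} = 26 + 0.25p_{FlexHub}.
Solving the two reaction functions simultaneously: (1 − (0.25)(0.25))p_{FlexHub} = 23.5 + 0.25·26, so 0.9375p_{FlexHub} = 30 and p_{FlexHub} = 32.
Then p_{IronWorks} = 26 + 0.25·32 = 34.
q_{FlexHub} = 90 − 2·32 + 34 = 60.
Profit = (32 − 2)·60 = 1800.

1800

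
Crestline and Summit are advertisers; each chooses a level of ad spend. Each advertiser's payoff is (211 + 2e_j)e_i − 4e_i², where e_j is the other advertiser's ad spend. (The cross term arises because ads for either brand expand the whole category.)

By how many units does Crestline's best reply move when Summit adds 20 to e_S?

Crestline's payoff is (211 + 2e_S)e_C − 4e_C².
∂π/∂e_C = 211 + 2e_S − 8e_C = 0, so e_C = 26.375 + 0.25e_S.
The reaction-function slope is 0.25, so a 20-unit rise in e_S moves e_C by 0.25 × 20 = 5. Crestline's best response rises — the actions are strategic complements.

5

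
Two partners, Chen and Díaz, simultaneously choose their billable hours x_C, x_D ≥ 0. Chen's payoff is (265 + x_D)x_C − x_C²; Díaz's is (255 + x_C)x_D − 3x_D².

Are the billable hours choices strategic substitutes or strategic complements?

strategic complements

Expanding Chen's payoff: 265x_C + x_Dx_C − x_C².
∂π/∂x_C = 265 + x_D − 2x_C = 0, so x_C = 132.5 + 0.5x_D.
The best-response slope dx_C/dx_D = 0.5 > 0: the reaction function is upward-sloping, so the choices are strategic complements.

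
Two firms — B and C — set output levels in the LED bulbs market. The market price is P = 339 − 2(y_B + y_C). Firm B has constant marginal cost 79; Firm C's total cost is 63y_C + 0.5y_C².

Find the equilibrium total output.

83.25

Firm B's profit: π = y_B(339 − 2(y_B + y_C)) − 79y_B.
∂π/∂y_B = 260 − 4y_B − 2y_C = 0, so y_B = 65 − 0.5y_C.
For C: ∂π/∂y_C = 276 − 5y_C − 2y_B = 0 ⇒ y_C = 55.2 − 0.4y_B.
Plugging y_C into B's best response: y_B = 65 − 0.5(55.2 − 0.4y_B) ⇒ 0.8y_B = 37.4, so y_B = 46.75.
Then y_C = 55.2 − 0.4·46.75 = 36.5.
Total output: 46.75 + 36.5 = 83.25.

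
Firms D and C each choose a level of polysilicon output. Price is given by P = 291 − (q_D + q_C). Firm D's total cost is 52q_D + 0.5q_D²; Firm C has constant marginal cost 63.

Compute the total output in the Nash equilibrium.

Firm D's profit: π = q_D(291 − (q_D + q_C)) − 52q_D − 0.5q_D².
∂π/∂q_D = 239 − 3q_D − q_C = 0, so q_D = 239/3 − (1/3)q_C.
For C: ∂π/∂q_C = 228 − 2q_C − q_D = 0 ⇒ q_C = 114 − 0.5q_D.
Plugging q_C into D's best response: q_D = 239/3 − (1/3)(114 − 0.5q_D) ⇒ (5/6)q_D = 125/3, so q_D = 50.
Then q_C = 114 − 0.5·50 = 89.
Total output: 50 + 89 = 139.

139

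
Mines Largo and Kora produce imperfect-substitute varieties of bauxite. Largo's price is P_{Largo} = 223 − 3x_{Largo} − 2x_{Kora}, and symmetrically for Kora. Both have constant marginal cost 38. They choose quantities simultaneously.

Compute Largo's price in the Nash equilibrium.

Mine Largo's profit: π = x_{Largo}(223 − 3x_{Largo} − 2x_{Kora}) − 38x_{Largo}.
∂π/∂x_{Largo} = 185 − 6x_{Largo} − 2x_{Kora} = 0 ⇒ x_{Largo} = 185/6 − (1/3)x_{Kora}.
By symmetry x_{Kora} = x_{Largo}; substituting into the reaction function, (4/3)x_{Largo} = 185/6 and x_{Largo} = 23.125.
P_{Largo} = 223 − 3·23.125 − 2·23.125 = 107.375.

107.375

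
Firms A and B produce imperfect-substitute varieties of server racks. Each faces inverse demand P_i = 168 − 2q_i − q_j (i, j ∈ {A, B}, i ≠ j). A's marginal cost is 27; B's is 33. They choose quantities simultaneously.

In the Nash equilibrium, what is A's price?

Firm A's profit: π = q_A(168 − 2q_A − q_B) − 27q_A.
∂π/∂q_A = 141 − 4q_A − q_B = 0 ⇒ q_A = 35.25 − 0.25q_B.
Similarly q_B = 33.75 − 0.25q_A.
Plugging q_B into A's best response: q_A = 35.25 − 0.25(33.75 − 0.25q_A) ⇒ 0.9375q_A = 26.8125, so q_A = 28.6.
Then q_B = 33.75 − 0.25·28.6 = 26.6.
P_A = 168 − 2·28.6 − 26.6 = 84.2.

84.2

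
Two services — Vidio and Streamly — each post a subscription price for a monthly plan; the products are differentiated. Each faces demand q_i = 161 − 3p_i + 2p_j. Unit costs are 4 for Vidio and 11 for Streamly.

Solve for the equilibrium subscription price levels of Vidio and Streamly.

44.5625, 47.1875

Vidio's profit: π = (p_{Vidio} − 4)(161 − 3p_{Vidio} + 2p_{Streamly}).
∂π/∂p_{Vidio} = 173 − 6p_{Vidio} + 2p_{Streamly} = 0 ⇒ p_{Vidio} = 173/6 + (1/3)p_{Streamly}.
Similarly p_{Streamly} = 97/3 + (1/3)p_{Vidio}.
Plugging p_{Streamly} into Vidio's best response: p_{Vidio} = 173/6 + (1/3)(97/3 + (1/3)p_{Vidio}) ⇒ (8/9)p_{Vidio} = 713/18, so p_{Vidio} = 44.5625.
Then p_{Streamly} = 97/3 + (1/3)·44.5625 = 47.1875.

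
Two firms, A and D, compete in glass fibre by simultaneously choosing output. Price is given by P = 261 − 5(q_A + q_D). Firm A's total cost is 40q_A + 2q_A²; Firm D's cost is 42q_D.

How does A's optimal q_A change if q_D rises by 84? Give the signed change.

Firm A's profit: π = q_A(261 − 5(q_A + q_D)) − 40q_A − 2q_A².
∂π/∂q_A = 221 − 14q_A − 5q_D = 0, so q_A = 221/14 − (5/14)q_D.
The reaction-function slope is −5/14, so an 84-unit rise in q_D moves q_A by −5/14 × 84 = −30. A's best response falls — the actions are strategic substitutes.

-30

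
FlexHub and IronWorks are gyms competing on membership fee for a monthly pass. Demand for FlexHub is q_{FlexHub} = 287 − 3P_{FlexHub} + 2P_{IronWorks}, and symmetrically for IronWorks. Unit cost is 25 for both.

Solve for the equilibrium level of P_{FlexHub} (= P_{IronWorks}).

FlexHub's profit: π = (P_{FlexHub} − 25)(287 − 3P_{FlexHub} + 2P_{IronWorks}).
∂π/∂P_{FlexHub} = 362 − 6P_{FlexHub} + 2P_{IronWorks} = 0 ⇒ P_{FlexHub} = 181/3 + (1/3)P_{IronWorks}.
The game is symmetric, so in equilibrium P_{IronWorks} = P_{FlexHub}: the reaction function gives (2/3)P_{FlexHub} = 181/3, hence P_{FlexHub} = 90.5.

90.5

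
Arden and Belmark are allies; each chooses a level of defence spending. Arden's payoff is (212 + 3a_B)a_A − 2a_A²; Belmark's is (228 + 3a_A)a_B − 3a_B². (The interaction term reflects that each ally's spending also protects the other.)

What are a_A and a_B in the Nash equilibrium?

Expanding Arden's payoff: 212a_A + 3a_Ba_A − 2a_A².
∂π/∂a_A = 212 + 3a_B − 4a_A = 0, so a_A = 53 + 0.75a_B.
Likewise for Belmark: a_B = 38 + 0.5a_A.
Substituting the second reaction function into the first: a_A = 53 + 0.75(38 + 0.5a_A), which gives 0.625a_A = 81.5 ⇒ a_A = 130.4.
Then a_B = 38 + 0.5·130.4 = 103.2.

130.4, 103.2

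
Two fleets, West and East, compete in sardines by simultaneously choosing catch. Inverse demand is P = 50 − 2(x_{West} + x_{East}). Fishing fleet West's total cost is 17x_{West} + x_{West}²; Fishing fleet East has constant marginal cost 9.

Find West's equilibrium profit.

18.75

Fishing fleet West's profit: π = x_{West}(50 − 2(x_{West} + x_{East})) − 17x_{West} − x_{West}².
∂π/∂x_{West} = 33 − 6x_{West} − 2x_{East} = 0, so x_{West} = 5.5 − (1/3)x_{East}.
For East: ∂π/∂x_{East} = 41 − 4x_{East} − 2x_{West} = 0 ⇒ x_{East} = 10.25 − 0.5x_{West}.
Plugging x_{East} into West's best response: x_{West} = 5.5 − (1/3)(10.25 − 0.5x_{West}) ⇒ (5/6)x_{West} = 25/12, so x_{West} = 2.5.
Then x_{East} = 10.25 − 0.5·2.5 = 9.
Price P = 50 − 2·11.5 = 27.
West's profit: (27 − 17)·2.5 − (2.5)² = 18.75.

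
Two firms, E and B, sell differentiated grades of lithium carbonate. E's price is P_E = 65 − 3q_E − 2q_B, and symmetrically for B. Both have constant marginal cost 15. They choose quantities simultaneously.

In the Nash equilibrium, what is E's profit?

Firm E's profit: π = q_E(65 − 3q_E − 2q_B) − 15q_E.
∂π/∂q_E = 50 − 6q_E − 2q_B = 0 ⇒ q_E = 25/3 − (1/3)q_B.
Setting q_E = q_B in the reaction function: q_E = 25/3 − (1/3)q_E, so q_E = (25/3) / (4/3) = 6.25.
P_E = 65 − 3·6.25 − 2·6.25 = 33.75.
Profit = (33.75 − 15)·6.25 = 117.1875.

117.1875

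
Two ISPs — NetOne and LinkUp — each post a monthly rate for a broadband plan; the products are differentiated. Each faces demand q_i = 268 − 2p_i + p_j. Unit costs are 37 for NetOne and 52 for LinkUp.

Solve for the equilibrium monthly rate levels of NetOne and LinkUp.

NetOne's profit: π = (p_{NetOne} − 37)(268 − 2p_{NetOne} + p_{LinkUp}).
∂π/∂p_{NetOne} = 342 − 4p_{NetOne} + p_{LinkUp} = 0 ⇒ p_{NetOne} = 85.5 + 0.25p_{LinkUp}.
Similarly p_{LinkUp} = 93 + 0.25p_{NetOne}.
Solving the two reaction functions simultaneously: (1 − (0.25)(0.25))p_{NetOne} = 85.5 + 0.25·93, so 0.9375p_{NetOne} = 108.75 and p_{NetOne} = 116.
Then p_{LinkUp} = 93 + 0.25·116 = 122.

116, 122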